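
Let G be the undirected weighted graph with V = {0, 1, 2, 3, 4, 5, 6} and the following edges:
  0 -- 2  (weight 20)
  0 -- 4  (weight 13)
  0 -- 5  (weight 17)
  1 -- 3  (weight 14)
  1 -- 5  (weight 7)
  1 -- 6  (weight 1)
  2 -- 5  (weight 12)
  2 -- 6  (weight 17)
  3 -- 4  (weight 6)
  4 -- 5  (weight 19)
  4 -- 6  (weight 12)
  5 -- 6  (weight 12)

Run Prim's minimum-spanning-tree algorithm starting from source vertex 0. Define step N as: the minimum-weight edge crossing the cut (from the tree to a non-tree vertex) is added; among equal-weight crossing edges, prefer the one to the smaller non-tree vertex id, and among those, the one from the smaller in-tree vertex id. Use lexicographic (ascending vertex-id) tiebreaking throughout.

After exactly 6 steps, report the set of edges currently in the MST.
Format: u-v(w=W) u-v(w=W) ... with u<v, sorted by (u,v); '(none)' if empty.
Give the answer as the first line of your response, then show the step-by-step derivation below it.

0-4(w=13) 1-5(w=7) 1-6(w=1) 2-5(w=12) 3-4(w=6) 4-6(w=12)

step 1: add edge 0-4 (w=13); MST = {0-4(w=13)}
step 2: add edge 3-4 (w=6); MST = {0-4(w=13) 3-4(w=6)}
step 3: add edge 4-6 (w=12); MST = {0-4(w=13) 3-4(w=6) 4-6(w=12)}
step 4: add edge 1-6 (w=1); MST = {0-4(w=13) 1-6(w=1) 3-4(w=6) 4-6(w=12)}
step 5: add edge 1-5 (w=7); MST = {0-4(w=13) 1-5(w=7) 1-6(w=1) 3-4(w=6) 4-6(w=12)}
step 6: add edge 2-5 (w=12); MST = {0-4(w=13) 1-5(w=7) 1-6(w=1) 2-5(w=12) 3-4(w=6) 4-6(w=12)}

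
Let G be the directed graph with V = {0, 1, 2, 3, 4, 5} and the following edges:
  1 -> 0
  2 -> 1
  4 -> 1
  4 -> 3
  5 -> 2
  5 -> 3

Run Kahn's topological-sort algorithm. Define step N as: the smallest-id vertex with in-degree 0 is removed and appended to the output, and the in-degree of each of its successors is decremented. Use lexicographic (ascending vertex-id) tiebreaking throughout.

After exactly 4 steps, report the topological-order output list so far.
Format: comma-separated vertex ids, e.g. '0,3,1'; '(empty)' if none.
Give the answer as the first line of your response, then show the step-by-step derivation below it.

4,5,2,1

step 1: output 4; order=[4]; indeg=(1,1,1,1,0,0)
step 2: output 5; order=[4,5]; indeg=(1,1,0,0,0,0)
step 3: output 2; order=[4,5,2]; indeg=(1,0,0,0,0,0)
step 4: output 1; order=[4,5,2,1]; indeg=(0,0,0,0,0,0)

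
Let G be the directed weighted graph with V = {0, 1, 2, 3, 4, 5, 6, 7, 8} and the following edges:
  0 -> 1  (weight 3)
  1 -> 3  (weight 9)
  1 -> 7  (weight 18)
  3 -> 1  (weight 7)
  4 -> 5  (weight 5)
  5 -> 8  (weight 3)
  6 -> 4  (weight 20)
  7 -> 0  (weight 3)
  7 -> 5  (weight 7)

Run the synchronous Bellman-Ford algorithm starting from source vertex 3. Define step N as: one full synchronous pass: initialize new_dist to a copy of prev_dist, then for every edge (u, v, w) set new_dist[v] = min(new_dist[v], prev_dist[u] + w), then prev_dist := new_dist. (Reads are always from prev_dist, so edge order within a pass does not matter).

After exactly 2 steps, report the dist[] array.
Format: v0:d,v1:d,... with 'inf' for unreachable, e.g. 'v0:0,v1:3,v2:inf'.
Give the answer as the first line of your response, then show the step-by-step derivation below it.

v0:inf,v1:7,v2:inf,v3:0,v4:inf,v5:inf,v6:inf,v7:25,v8:inf

step 1: dist = v0:inf,v1:7,v2:inf,v3:0,v4:inf,v5:inf,v6:inf,v7:inf,v8:inf
step 2: dist = v0:inf,v1:7,v2:inf,v3:0,v4:inf,v5:inf,v6:inf,v7:25,v8:inf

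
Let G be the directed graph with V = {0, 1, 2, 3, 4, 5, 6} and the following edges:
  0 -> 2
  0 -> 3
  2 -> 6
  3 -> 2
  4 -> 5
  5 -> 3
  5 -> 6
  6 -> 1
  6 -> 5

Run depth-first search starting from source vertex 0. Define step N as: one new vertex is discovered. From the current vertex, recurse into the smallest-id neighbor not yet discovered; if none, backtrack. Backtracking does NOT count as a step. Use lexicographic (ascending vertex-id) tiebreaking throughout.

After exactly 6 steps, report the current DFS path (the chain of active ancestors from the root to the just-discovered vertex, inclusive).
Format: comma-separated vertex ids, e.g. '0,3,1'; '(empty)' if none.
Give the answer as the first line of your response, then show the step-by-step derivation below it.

0,2,6,5,3

step 1: discover 0; path=0; order=0
step 2: discover 2; path=0>2; order=0,2
step 3: discover 6; path=0>2>6; order=0,2,6
step 4: discover 1; path=0>2>6>1; order=0,2,6,1
step 5: discover 5; path=0>2>6>5; order=0,2,6,1,5
step 6: discover 3; path=0>2>6>5>3; order=0,2,6,1,5,3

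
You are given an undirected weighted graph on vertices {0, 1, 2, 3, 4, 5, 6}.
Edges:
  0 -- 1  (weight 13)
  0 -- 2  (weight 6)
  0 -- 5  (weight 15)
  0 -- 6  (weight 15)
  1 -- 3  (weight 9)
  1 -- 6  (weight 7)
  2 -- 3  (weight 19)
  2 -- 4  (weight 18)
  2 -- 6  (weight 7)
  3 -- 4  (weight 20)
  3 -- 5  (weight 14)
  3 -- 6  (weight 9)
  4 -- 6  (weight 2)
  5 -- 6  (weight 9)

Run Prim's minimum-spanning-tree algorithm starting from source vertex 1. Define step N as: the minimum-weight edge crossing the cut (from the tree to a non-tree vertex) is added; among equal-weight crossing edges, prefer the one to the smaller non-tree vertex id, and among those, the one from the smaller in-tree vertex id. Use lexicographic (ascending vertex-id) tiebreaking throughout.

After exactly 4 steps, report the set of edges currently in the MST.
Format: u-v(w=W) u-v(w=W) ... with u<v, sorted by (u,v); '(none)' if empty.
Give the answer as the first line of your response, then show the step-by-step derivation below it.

0-2(w=6) 1-6(w=7) 2-6(w=7) 4-6(w=2)

step 1: add edge 1-6 (w=7); MST = {1-6(w=7)}
step 2: add edge 4-6 (w=2); MST = {1-6(w=7) 4-6(w=2)}
step 3: add edge 2-6 (w=7); MST = {1-6(w=7) 2-6(w=7) 4-6(w=2)}
step 4: add edge 0-2 (w=6); MST = {0-2(w=6) 1-6(w=7) 2-6(w=7) 4-6(w=2)}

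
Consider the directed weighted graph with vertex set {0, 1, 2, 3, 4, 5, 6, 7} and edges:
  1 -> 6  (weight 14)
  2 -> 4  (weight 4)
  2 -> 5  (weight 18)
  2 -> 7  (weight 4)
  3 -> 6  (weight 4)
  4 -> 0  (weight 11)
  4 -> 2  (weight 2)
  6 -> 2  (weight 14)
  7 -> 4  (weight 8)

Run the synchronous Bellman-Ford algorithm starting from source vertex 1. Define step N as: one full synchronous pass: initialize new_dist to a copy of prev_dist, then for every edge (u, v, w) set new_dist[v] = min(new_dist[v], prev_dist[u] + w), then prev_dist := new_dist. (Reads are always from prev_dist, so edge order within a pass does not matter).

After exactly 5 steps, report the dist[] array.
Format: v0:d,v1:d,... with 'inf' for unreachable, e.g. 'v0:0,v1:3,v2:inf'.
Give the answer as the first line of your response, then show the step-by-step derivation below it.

v0:43,v1:0,v2:28,v3:inf,v4:32,v5:46,v6:14,v7:32

step 1: dist = v0:inf,v1:0,v2:inf,v3:inf,v4:inf,v5:inf,v6:14,v7:inf
step 2: dist = v0:inf,v1:0,v2:28,v3:inf,v4:inf,v5:inf,v6:14,v7:inf
step 3: dist = v0:inf,v1:0,v2:28,v3:inf,v4:32,v5:46,v6:14,v7:32
step 4: dist = v0:43,v1:0,v2:28,v3:inf,v4:32,v5:46,v6:14,v7:32
step 5: dist = v0:43,v1:0,v2:28,v3:inf,v4:32,v5:46,v6:14,v7:32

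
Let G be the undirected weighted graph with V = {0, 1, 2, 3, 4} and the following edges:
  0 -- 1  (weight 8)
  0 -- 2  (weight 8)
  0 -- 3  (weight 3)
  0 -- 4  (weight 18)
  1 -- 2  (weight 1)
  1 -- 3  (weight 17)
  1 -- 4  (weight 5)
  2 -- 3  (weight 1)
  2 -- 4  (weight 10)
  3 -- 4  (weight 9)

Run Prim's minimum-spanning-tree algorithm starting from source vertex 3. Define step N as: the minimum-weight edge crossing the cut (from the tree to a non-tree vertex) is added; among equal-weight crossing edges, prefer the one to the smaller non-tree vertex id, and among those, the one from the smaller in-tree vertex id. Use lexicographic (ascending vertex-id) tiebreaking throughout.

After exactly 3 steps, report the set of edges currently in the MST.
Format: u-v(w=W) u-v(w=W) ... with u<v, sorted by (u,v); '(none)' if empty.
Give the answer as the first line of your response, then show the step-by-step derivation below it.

0-3(w=3) 1-2(w=1) 2-3(w=1)

step 1: add edge 2-3 (w=1); MST = {2-3(w=1)}
step 2: add edge 1-2 (w=1); MST = {1-2(w=1) 2-3(w=1)}
step 3: add edge 0-3 (w=3); MST = {0-3(w=3) 1-2(w=1) 2-3(w=1)}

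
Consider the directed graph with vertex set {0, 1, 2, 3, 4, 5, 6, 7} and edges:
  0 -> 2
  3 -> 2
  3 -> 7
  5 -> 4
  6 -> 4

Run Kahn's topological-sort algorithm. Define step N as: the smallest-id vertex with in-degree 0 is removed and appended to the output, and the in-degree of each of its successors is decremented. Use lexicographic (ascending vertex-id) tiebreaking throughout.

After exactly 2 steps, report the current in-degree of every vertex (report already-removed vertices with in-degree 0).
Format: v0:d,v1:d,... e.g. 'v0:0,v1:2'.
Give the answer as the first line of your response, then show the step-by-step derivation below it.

v0:0,v1:0,v2:1,v3:0,v4:2,v5:0,v6:0,v7:1

step 1: output 0; order=[0]; indeg=(0,0,1,0,2,0,0,1)
step 2: output 1; order=[0,1]; indeg=(0,0,1,0,2,0,0,1)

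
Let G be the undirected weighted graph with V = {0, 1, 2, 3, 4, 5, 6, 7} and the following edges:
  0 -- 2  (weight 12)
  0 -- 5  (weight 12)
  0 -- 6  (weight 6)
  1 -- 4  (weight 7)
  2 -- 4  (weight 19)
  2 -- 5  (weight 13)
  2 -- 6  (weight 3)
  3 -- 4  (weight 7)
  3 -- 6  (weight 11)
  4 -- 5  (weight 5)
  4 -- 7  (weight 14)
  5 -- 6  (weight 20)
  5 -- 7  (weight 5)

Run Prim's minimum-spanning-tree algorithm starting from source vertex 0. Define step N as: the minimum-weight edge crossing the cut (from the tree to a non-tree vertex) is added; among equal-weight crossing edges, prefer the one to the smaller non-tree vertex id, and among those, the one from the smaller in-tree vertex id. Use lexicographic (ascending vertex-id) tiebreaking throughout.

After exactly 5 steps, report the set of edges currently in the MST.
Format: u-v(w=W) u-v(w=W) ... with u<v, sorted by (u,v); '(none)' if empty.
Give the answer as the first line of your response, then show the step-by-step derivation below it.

0-6(w=6) 2-6(w=3) 3-4(w=7) 3-6(w=11) 4-5(w=5)

step 1: add edge 0-6 (w=6); MST = {0-6(w=6)}
step 2: add edge 2-6 (w=3); MST = {0-6(w=6) 2-6(w=3)}
step 3: add edge 3-6 (w=11); MST = {0-6(w=6) 2-6(w=3) 3-6(w=11)}
step 4: add edge 3-4 (w=7); MST = {0-6(w=6) 2-6(w=3) 3-4(w=7) 3-6(w=11)}
step 5: add edge 4-5 (w=5); MST = {0-6(w=6) 2-6(w=3) 3-4(w=7) 3-6(w=11) 4-5(w=5)}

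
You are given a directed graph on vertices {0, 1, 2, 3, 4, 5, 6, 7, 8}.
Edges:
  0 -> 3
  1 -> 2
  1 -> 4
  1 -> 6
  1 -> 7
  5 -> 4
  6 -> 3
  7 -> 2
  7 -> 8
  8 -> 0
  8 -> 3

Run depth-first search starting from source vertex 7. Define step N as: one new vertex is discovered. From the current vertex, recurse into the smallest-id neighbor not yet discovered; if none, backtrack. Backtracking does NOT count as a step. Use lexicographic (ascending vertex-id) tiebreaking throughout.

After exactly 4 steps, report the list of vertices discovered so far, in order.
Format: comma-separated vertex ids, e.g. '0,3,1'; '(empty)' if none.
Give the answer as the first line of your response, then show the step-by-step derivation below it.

7,2,8,0

step 1: discover 7; path=7; order=7
step 2: discover 2; path=7>2; order=7,2
step 3: discover 8; path=7>8; order=7,2,8
step 4: discover 0; path=7>8>0; order=7,2,8,0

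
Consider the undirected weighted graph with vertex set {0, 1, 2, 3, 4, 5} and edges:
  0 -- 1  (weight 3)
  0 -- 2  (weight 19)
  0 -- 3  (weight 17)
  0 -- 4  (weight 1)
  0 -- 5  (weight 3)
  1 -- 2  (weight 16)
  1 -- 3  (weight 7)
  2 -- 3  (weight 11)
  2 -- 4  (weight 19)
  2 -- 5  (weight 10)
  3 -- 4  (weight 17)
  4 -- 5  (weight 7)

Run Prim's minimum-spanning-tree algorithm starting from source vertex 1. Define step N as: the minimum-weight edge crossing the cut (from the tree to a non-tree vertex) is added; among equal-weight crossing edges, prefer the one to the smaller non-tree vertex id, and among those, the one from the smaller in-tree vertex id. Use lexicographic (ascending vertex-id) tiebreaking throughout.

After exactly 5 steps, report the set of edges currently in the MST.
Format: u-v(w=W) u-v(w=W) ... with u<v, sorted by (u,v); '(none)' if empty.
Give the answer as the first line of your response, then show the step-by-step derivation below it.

0-1(w=3) 0-4(w=1) 0-5(w=3) 1-3(w=7) 2-5(w=10)

step 1: add edge 0-1 (w=3); MST = {0-1(w=3)}
step 2: add edge 0-4 (w=1); MST = {0-1(w=3) 0-4(w=1)}
step 3: add edge 0-5 (w=3); MST = {0-1(w=3) 0-4(w=1) 0-5(w=3)}
step 4: add edge 1-3 (w=7); MST = {0-1(w=3) 0-4(w=1) 0-5(w=3) 1-3(w=7)}
step 5: add edge 2-5 (w=10); MST = {0-1(w=3) 0-4(w=1) 0-5(w=3) 1-3(w=7) 2-5(w=10)}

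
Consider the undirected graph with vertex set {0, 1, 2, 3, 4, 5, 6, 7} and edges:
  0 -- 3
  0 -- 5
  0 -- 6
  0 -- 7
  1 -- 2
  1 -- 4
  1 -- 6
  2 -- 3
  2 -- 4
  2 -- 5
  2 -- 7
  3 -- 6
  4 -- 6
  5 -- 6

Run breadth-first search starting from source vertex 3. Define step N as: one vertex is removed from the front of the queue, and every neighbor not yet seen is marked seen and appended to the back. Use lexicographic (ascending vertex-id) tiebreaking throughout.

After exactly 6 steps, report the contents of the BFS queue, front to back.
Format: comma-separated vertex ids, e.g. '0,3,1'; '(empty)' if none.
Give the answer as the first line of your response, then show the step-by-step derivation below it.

1,4

step 1: dequeue 3; queue=[0,2,6]; order=3
step 2: dequeue 0; queue=[2,6,5,7]; order=3,0
step 3: dequeue 2; queue=[6,5,7,1,4]; order=3,0,2
step 4: dequeue 6; queue=[5,7,1,4]; order=3,0,2,6
step 5: dequeue 5; queue=[7,1,4]; order=3,0,2,6,5
step 6: dequeue 7; queue=[1,4]; order=3,0,2,6,5,7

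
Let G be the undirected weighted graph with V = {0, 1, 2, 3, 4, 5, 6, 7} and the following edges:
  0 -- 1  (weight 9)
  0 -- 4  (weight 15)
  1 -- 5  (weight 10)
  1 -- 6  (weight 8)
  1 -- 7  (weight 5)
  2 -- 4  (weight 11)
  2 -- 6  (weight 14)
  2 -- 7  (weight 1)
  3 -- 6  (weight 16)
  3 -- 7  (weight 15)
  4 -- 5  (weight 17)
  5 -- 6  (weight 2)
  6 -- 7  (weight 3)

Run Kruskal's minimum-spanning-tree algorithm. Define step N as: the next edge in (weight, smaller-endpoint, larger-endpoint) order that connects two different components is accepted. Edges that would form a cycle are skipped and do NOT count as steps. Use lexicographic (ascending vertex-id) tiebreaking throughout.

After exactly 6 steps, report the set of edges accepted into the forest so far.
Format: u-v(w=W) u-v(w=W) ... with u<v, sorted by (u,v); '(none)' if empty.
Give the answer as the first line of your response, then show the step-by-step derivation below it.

0-1(w=9) 1-7(w=5) 2-4(w=11) 2-7(w=1) 5-6(w=2) 6-7(w=3)

step 1: add edge 2-7 (w=1); MST = {2-7(w=1)}
step 2: add edge 5-6 (w=2); MST = {2-7(w=1) 5-6(w=2)}
step 3: add edge 6-7 (w=3); MST = {2-7(w=1) 5-6(w=2) 6-7(w=3)}
step 4: add edge 1-7 (w=5); MST = {1-7(w=5) 2-7(w=1) 5-6(w=2) 6-7(w=3)}
step 5: add edge 0-1 (w=9); MST = {0-1(w=9) 1-7(w=5) 2-7(w=1) 5-6(w=2) 6-7(w=3)}
step 6: add edge 2-4 (w=11); MST = {0-1(w=9) 1-7(w=5) 2-4(w=11) 2-7(w=1) 5-6(w=2) 6-7(w=3)}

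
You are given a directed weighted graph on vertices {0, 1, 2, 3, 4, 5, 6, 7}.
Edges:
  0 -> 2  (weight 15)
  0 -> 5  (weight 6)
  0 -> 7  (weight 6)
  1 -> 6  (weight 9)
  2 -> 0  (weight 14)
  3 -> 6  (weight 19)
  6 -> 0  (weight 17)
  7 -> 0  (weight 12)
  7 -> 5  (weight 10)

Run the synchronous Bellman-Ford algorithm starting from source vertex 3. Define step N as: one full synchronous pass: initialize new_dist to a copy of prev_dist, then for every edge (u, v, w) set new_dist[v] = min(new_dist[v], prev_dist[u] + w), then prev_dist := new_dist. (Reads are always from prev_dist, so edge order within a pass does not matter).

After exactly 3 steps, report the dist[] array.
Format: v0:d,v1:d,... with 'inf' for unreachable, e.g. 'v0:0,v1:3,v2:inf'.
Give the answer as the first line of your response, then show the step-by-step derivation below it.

v0:36,v1:inf,v2:51,v3:0,v4:inf,v5:42,v6:19,v7:42

step 1: dist = v0:inf,v1:inf,v2:inf,v3:0,v4:inf,v5:inf,v6:19,v7:inf
step 2: dist = v0:36,v1:inf,v2:inf,v3:0,v4:inf,v5:inf,v6:19,v7:inf
step 3: dist = v0:36,v1:inf,v2:51,v3:0,v4:inf,v5:42,v6:19,v7:42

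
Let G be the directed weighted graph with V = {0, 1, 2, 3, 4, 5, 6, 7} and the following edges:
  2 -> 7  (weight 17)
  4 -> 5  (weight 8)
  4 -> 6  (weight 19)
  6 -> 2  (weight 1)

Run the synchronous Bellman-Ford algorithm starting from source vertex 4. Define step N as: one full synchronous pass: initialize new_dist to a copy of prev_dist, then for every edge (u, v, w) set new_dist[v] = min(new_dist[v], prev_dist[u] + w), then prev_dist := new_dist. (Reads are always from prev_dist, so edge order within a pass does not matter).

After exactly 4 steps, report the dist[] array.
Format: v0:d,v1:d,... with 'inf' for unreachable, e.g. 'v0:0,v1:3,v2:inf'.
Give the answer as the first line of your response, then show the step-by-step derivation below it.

v0:inf,v1:inf,v2:20,v3:inf,v4:0,v5:8,v6:19,v7:37

step 1: dist = v0:inf,v1:inf,v2:inf,v3:inf,v4:0,v5:8,v6:19,v7:inf
step 2: dist = v0:inf,v1:inf,v2:20,v3:inf,v4:0,v5:8,v6:19,v7:inf
step 3: dist = v0:inf,v1:inf,v2:20,v3:inf,v4:0,v5:8,v6:19,v7:37
step 4: dist = v0:inf,v1:inf,v2:20,v3:inf,v4:0,v5:8,v6:19,v7:37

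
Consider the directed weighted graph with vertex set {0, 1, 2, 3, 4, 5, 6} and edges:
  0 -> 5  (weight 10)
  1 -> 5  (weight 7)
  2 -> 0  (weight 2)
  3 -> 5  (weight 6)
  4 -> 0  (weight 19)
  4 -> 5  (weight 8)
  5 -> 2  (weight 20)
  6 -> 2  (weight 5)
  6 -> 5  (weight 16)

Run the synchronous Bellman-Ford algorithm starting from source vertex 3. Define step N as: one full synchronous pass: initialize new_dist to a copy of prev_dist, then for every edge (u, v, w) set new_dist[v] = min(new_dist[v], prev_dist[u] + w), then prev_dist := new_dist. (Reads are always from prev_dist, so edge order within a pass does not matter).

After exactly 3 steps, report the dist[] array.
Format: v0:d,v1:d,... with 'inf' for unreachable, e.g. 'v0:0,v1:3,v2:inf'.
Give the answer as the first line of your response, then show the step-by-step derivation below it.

v0:28,v1:inf,v2:26,v3:0,v4:inf,v5:6,v6:inf

step 1: dist = v0:inf,v1:inf,v2:inf,v3:0,v4:inf,v5:6,v6:inf
step 2: dist = v0:inf,v1:inf,v2:26,v3:0,v4:inf,v5:6,v6:inf
step 3: dist = v0:28,v1:inf,v2:26,v3:0,v4:inf,v5:6,v6:inf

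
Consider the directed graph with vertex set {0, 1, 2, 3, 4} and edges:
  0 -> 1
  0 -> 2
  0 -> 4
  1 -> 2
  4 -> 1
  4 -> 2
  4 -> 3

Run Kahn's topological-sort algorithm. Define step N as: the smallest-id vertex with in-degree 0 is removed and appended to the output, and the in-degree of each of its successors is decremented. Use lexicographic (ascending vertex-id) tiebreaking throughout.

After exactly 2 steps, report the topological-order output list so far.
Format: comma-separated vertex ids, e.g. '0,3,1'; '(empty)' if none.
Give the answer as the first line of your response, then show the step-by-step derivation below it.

0,4

step 1: output 0; order=[0]; indeg=(0,1,2,1,0)
step 2: output 4; order=[0,4]; indeg=(0,0,1,0,0)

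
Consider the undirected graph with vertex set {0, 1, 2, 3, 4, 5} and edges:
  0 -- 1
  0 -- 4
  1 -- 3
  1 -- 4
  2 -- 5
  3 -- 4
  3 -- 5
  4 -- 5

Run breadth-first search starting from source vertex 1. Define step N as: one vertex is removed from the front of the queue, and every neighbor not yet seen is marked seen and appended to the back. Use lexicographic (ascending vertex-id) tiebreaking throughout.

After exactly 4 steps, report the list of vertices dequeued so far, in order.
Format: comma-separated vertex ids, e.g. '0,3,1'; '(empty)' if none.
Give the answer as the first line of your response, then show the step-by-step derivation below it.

1,0,3,4

step 1: dequeue 1; queue=[0,3,4]; order=1
step 2: dequeue 0; queue=[3,4]; order=1,0
step 3: dequeue 3; queue=[4,5]; order=1,0,3
step 4: dequeue 4; queue=[5]; order=1,0,3,4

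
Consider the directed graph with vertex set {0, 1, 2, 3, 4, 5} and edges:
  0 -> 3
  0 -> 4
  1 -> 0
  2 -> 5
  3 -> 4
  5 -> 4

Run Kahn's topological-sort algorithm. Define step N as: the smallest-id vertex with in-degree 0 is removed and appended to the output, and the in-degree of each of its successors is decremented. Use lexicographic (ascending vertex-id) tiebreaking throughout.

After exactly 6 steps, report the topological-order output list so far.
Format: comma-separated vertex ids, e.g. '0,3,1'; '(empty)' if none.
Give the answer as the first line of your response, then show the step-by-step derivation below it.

1,0,2,3,5,4

step 1: output 1; order=[1]; indeg=(0,0,0,1,3,1)
step 2: output 0; order=[1,0]; indeg=(0,0,0,0,2,1)
step 3: output 2; order=[1,0,2]; indeg=(0,0,0,0,2,0)
step 4: output 3; order=[1,0,2,3]; indeg=(0,0,0,0,1,0)
step 5: output 5; order=[1,0,2,3,5]; indeg=(0,0,0,0,0,0)
step 6: output 4; order=[1,0,2,3,5,4]; indeg=(0,0,0,0,0,0)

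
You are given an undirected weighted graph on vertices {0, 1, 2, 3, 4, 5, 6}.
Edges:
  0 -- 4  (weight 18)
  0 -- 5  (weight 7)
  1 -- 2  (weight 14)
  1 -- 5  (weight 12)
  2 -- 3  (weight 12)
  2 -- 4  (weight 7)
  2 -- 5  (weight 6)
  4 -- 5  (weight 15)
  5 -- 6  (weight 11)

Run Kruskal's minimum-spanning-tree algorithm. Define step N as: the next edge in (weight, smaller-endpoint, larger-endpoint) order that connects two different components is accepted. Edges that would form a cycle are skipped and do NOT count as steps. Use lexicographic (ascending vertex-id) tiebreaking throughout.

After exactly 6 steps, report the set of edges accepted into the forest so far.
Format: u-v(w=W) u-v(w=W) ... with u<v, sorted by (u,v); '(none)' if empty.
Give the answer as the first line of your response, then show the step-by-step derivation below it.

0-5(w=7) 1-5(w=12) 2-3(w=12) 2-4(w=7) 2-5(w=6) 5-6(w=11)

step 1: add edge 2-5 (w=6); MST = {2-5(w=6)}
step 2: add edge 0-5 (w=7); MST = {0-5(w=7) 2-5(w=6)}
step 3: add edge 2-4 (w=7); MST = {0-5(w=7) 2-4(w=7) 2-5(w=6)}
step 4: add edge 5-6 (w=11); MST = {0-5(w=7) 2-4(w=7) 2-5(w=6) 5-6(w=11)}
step 5: add edge 1-5 (w=12); MST = {0-5(w=7) 1-5(w=12) 2-4(w=7) 2-5(w=6) 5-6(w=11)}
step 6: add edge 2-3 (w=12); MST = {0-5(w=7) 1-5(w=12) 2-3(w=12) 2-4(w=7) 2-5(w=6) 5-6(w=11)}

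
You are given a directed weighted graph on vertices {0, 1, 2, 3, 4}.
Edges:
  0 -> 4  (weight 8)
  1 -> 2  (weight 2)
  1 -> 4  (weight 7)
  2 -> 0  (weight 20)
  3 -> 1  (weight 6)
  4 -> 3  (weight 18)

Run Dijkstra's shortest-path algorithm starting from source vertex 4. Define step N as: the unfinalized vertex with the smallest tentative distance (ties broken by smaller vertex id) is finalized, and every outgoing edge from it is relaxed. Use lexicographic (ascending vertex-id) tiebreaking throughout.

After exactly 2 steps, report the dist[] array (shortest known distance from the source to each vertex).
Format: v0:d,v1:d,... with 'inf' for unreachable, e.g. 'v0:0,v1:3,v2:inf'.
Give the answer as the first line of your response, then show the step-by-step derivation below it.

v0:inf,v1:24,v2:inf,v3:18,v4:0

step 1: dist = v0:inf,v1:inf,v2:inf,v3:18,v4:0
step 2: dist = v0:inf,v1:24,v2:inf,v3:18,v4:0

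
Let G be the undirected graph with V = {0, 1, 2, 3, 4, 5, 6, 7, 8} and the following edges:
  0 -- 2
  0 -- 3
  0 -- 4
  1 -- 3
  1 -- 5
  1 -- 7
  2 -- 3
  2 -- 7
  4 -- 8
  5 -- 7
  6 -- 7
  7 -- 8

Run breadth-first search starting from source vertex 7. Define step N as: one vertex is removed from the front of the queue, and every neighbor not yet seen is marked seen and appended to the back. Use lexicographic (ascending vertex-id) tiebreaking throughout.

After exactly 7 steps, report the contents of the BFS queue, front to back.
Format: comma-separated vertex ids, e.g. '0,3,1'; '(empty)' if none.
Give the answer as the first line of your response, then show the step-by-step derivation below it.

0,4

step 1: dequeue 7; queue=[1,2,5,6,8]; order=7
step 2: dequeue 1; queue=[2,5,6,8,3]; order=7,1
step 3: dequeue 2; queue=[5,6,8,3,0]; order=7,1,2
step 4: dequeue 5; queue=[6,8,3,0]; order=7,1,2,5
step 5: dequeue 6; queue=[8,3,0]; order=7,1,2,5,6
step 6: dequeue 8; queue=[3,0,4]; order=7,1,2,5,6,8
step 7: dequeue 3; queue=[0,4]; order=7,1,2,5,6,8,3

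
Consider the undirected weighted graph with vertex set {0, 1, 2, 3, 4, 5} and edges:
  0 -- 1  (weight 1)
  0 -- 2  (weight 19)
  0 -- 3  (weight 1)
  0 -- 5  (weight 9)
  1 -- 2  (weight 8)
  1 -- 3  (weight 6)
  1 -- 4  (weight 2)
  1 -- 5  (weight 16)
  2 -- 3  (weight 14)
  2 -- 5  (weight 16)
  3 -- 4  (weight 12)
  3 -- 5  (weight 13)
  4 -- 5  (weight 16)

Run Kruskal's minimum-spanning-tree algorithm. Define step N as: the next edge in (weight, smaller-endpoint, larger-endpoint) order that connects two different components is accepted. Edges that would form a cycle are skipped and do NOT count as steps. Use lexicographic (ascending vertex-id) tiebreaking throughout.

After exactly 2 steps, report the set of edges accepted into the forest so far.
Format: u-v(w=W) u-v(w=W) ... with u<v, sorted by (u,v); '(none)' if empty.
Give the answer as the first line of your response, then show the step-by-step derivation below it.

0-1(w=1) 0-3(w=1)

step 1: add edge 0-1 (w=1); MST = {0-1(w=1)}
step 2: add edge 0-3 (w=1); MST = {0-1(w=1) 0-3(w=1)}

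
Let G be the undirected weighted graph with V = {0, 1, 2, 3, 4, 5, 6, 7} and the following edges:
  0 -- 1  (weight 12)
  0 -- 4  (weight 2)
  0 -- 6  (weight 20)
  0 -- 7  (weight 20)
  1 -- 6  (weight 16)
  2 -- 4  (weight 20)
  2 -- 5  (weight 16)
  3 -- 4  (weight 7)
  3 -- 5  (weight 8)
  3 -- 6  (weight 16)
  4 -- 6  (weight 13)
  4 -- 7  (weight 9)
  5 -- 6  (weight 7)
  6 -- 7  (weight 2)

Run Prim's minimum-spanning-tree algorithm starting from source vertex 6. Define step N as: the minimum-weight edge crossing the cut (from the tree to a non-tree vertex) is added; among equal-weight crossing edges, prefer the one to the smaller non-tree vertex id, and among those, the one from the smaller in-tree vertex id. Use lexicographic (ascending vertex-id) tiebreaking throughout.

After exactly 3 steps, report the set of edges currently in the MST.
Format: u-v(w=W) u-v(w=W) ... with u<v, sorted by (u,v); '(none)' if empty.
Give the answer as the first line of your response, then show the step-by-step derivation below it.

3-5(w=8) 5-6(w=7) 6-7(w=2)

step 1: add edge 6-7 (w=2); MST = {6-7(w=2)}
step 2: add edge 5-6 (w=7); MST = {5-6(w=7) 6-7(w=2)}
step 3: add edge 3-5 (w=8); MST = {3-5(w=8) 5-6(w=7) 6-7(w=2)}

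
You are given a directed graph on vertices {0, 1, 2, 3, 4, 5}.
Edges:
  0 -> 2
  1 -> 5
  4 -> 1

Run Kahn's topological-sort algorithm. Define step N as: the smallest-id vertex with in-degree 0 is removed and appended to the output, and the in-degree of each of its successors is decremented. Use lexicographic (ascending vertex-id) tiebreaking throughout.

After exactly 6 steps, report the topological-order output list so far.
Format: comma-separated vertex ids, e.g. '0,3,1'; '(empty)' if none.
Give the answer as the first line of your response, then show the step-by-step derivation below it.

0,2,3,4,1,5

step 1: output 0; order=[0]; indeg=(0,1,0,0,0,1)
step 2: output 2; order=[0,2]; indeg=(0,1,0,0,0,1)
step 3: output 3; order=[0,2,3]; indeg=(0,1,0,0,0,1)
step 4: output 4; order=[0,2,3,4]; indeg=(0,0,0,0,0,1)
step 5: output 1; order=[0,2,3,4,1]; indeg=(0,0,0,0,0,0)
step 6: output 5; order=[0,2,3,4,1,5]; indeg=(0,0,0,0,0,0)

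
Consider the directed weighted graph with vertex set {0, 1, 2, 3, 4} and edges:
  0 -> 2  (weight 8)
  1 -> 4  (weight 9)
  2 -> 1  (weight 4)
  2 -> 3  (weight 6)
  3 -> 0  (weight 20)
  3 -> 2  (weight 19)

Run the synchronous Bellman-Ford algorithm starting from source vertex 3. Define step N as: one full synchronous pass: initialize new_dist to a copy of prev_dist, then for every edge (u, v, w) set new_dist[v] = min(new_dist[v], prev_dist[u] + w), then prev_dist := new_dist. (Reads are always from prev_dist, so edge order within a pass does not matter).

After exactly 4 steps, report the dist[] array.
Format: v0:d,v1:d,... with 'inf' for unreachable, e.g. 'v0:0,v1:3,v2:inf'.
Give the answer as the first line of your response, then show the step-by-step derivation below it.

v0:20,v1:23,v2:19,v3:0,v4:32

step 1: dist = v0:20,v1:inf,v2:19,v3:0,v4:inf
step 2: dist = v0:20,v1:23,v2:19,v3:0,v4:inf
step 3: dist = v0:20,v1:23,v2:19,v3:0,v4:32
step 4: dist = v0:20,v1:23,v2:19,v3:0,v4:32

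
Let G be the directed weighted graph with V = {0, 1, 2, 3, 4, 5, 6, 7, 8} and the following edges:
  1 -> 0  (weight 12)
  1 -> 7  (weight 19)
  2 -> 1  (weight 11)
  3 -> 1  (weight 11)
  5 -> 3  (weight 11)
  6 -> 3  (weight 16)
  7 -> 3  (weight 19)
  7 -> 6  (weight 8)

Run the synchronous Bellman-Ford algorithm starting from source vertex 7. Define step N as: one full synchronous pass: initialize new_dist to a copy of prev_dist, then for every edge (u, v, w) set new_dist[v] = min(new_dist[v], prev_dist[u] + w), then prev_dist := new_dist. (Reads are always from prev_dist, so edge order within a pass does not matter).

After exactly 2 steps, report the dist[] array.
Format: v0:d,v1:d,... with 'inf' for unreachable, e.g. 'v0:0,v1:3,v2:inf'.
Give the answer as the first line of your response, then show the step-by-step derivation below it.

v0:inf,v1:30,v2:inf,v3:19,v4:inf,v5:inf,v6:8,v7:0,v8:inf

step 1: dist = v0:inf,v1:inf,v2:inf,v3:19,v4:inf,v5:inf,v6:8,v7:0,v8:inf
step 2: dist = v0:inf,v1:30,v2:inf,v3:19,v4:inf,v5:inf,v6:8,v7:0,v8:inf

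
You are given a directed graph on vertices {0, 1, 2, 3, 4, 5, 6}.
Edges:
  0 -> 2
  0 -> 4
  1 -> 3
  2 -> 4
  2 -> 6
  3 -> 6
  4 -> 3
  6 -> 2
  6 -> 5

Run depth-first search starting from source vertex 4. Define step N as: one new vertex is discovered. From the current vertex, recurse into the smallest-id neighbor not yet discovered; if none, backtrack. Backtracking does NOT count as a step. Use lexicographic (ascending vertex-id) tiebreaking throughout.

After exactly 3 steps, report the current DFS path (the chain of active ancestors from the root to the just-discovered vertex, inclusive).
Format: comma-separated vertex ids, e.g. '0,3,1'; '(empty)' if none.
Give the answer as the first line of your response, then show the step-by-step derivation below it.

4,3,6

step 1: discover 4; path=4; order=4
step 2: discover 3; path=4>3; order=4,3
step 3: discover 6; path=4>3>6; order=4,3,6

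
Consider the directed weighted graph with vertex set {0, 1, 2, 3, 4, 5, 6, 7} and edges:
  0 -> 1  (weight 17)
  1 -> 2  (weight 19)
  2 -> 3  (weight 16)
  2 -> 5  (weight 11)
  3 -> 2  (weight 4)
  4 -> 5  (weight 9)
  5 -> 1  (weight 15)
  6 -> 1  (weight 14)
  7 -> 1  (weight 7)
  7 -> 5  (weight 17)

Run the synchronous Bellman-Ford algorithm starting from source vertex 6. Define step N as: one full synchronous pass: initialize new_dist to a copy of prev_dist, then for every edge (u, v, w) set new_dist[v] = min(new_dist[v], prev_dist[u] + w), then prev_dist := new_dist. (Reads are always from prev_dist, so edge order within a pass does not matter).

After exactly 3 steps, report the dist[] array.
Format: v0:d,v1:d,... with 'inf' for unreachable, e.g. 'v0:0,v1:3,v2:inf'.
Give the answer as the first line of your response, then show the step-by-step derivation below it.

v0:inf,v1:14,v2:33,v3:49,v4:inf,v5:44,v6:0,v7:inf

step 1: dist = v0:inf,v1:14,v2:inf,v3:inf,v4:inf,v5:inf,v6:0,v7:inf
step 2: dist = v0:inf,v1:14,v2:33,v3:inf,v4:inf,v5:inf,v6:0,v7:inf
step 3: dist = v0:inf,v1:14,v2:33,v3:49,v4:inf,v5:44,v6:0,v7:inf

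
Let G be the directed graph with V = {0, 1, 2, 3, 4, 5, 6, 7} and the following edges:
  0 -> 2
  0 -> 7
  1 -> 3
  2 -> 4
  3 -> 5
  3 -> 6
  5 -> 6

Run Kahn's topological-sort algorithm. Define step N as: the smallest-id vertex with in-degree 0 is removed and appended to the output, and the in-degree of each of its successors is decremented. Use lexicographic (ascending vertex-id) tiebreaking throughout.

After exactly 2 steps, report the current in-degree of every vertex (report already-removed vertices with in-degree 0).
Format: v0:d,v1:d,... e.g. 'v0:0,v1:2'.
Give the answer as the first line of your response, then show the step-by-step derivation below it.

v0:0,v1:0,v2:0,v3:0,v4:1,v5:1,v6:2,v7:0

step 1: output 0; order=[0]; indeg=(0,0,0,1,1,1,2,0)
step 2: output 1; order=[0,1]; indeg=(0,0,0,0,1,1,2,0)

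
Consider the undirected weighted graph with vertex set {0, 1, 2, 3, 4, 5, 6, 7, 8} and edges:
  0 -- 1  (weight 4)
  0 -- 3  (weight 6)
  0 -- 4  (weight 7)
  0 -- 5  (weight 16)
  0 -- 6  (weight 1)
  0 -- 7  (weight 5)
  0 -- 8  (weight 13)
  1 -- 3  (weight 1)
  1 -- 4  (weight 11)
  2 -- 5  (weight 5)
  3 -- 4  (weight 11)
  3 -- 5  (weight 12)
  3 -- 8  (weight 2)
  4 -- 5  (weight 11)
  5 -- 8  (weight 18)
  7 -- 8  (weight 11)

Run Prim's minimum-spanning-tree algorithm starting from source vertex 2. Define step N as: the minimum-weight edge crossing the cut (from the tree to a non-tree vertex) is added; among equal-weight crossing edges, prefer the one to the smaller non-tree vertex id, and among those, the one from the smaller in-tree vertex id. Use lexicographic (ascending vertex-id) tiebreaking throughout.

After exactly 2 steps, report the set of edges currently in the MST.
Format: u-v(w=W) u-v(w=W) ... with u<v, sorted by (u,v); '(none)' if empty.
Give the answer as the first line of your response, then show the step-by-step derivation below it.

2-5(w=5) 4-5(w=11)

step 1: add edge 2-5 (w=5); MST = {2-5(w=5)}
step 2: add edge 4-5 (w=11); MST = {2-5(w=5) 4-5(w=11)}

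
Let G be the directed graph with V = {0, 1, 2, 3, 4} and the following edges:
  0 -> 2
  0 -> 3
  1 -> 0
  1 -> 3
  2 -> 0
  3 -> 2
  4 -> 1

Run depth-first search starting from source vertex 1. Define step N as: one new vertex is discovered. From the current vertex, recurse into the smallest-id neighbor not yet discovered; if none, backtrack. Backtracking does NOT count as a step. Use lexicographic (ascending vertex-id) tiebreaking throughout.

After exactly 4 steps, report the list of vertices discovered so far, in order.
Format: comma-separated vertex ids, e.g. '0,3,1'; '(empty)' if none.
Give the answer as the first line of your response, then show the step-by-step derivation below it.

1,0,2,3

step 1: discover 1; path=1; order=1
step 2: discover 0; path=1>0; order=1,0
step 3: discover 2; path=1>0>2; order=1,0,2
step 4: discover 3; path=1>0>3; order=1,0,2,3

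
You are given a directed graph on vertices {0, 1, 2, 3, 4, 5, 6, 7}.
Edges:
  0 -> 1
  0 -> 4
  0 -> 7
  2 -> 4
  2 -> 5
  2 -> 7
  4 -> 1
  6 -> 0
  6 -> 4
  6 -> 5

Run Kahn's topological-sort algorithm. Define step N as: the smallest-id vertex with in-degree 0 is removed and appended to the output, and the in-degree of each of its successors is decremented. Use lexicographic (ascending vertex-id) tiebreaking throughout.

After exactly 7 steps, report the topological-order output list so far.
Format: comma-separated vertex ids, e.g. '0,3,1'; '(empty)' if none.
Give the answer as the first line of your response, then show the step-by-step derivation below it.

2,3,6,0,4,1,5

step 1: output 2; order=[2]; indeg=(1,2,0,0,2,1,0,1)
step 2: output 3; order=[2,3]; indeg=(1,2,0,0,2,1,0,1)
step 3: output 6; order=[2,3,6]; indeg=(0,2,0,0,1,0,0,1)
step 4: output 0; order=[2,3,6,0]; indeg=(0,1,0,0,0,0,0,0)
step 5: output 4; order=[2,3,6,0,4]; indeg=(0,0,0,0,0,0,0,0)
step 6: output 1; order=[2,3,6,0,4,1]; indeg=(0,0,0,0,0,0,0,0)
step 7: output 5; order=[2,3,6,0,4,1,5]; indeg=(0,0,0,0,0,0,0,0)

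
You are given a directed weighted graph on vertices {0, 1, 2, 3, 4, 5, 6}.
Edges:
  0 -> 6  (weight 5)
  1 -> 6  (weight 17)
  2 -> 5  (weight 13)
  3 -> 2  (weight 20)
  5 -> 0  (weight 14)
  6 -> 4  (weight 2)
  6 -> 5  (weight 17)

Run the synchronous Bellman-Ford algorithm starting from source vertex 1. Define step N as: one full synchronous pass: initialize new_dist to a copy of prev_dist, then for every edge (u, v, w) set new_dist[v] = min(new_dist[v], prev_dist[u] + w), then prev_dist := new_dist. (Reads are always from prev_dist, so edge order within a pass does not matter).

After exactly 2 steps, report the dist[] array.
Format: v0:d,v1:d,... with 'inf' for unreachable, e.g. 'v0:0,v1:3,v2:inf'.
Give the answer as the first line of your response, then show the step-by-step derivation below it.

v0:inf,v1:0,v2:inf,v3:inf,v4:19,v5:34,v6:17

step 1: dist = v0:inf,v1:0,v2:inf,v3:inf,v4:inf,v5:inf,v6:17
step 2: dist = v0:inf,v1:0,v2:inf,v3:inf,v4:19,v5:34,v6:17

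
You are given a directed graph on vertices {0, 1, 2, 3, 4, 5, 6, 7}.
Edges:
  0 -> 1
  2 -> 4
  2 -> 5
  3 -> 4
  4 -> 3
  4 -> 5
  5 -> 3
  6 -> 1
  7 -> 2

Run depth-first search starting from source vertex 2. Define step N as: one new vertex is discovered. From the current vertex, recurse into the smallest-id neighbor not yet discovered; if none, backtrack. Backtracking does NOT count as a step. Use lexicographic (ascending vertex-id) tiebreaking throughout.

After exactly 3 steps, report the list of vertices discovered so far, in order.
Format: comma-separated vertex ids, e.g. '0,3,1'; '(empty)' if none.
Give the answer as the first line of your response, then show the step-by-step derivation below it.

2,4,3

step 1: discover 2; path=2; order=2
step 2: discover 4; path=2>4; order=2,4
step 3: discover 3; path=2>4>3; order=2,4,3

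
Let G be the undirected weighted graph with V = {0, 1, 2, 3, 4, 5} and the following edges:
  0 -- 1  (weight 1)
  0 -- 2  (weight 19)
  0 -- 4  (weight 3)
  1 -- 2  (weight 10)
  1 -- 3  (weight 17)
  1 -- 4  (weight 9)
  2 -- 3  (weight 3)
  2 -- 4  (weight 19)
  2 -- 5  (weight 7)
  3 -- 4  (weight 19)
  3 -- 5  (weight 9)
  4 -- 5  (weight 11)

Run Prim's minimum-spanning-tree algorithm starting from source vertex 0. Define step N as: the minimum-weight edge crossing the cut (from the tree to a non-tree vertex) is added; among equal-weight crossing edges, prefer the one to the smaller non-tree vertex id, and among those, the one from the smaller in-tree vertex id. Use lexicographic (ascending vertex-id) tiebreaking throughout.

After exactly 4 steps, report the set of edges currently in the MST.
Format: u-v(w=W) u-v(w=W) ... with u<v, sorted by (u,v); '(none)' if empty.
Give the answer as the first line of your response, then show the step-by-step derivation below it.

0-1(w=1) 0-4(w=3) 1-2(w=10) 2-3(w=3)

step 1: add edge 0-1 (w=1); MST = {0-1(w=1)}
step 2: add edge 0-4 (w=3); MST = {0-1(w=1) 0-4(w=3)}
step 3: add edge 1-2 (w=10); MST = {0-1(w=1) 0-4(w=3) 1-2(w=10)}
step 4: add edge 2-3 (w=3); MST = {0-1(w=1) 0-4(w=3) 1-2(w=10) 2-3(w=3)}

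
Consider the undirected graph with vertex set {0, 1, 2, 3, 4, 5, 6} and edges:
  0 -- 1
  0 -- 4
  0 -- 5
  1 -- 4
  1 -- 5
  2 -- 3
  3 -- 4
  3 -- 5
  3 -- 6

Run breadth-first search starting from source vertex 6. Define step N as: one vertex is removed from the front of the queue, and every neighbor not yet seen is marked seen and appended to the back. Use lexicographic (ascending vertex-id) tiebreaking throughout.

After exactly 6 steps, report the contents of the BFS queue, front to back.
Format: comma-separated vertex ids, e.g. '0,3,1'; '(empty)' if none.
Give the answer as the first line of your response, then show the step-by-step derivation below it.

1

step 1: dequeue 6; queue=[3]; order=6
step 2: dequeue 3; queue=[2,4,5]; order=6,3
step 3: dequeue 2; queue=[4,5]; order=6,3,2
step 4: dequeue 4; queue=[5,0,1]; order=6,3,2,4
step 5: dequeue 5; queue=[0,1]; order=6,3,2,4,5
step 6: dequeue 0; queue=[1]; order=6,3,2,4,5,0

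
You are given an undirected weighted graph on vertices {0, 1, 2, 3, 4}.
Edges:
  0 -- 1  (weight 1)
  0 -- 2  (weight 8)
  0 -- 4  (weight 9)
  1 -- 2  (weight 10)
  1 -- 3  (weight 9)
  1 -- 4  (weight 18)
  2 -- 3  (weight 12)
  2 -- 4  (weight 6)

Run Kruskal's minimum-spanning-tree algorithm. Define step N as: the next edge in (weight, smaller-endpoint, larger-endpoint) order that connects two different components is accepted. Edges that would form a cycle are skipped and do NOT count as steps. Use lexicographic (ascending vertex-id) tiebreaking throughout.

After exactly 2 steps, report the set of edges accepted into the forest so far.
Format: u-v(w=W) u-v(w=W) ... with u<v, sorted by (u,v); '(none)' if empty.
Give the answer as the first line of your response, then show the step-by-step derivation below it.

0-1(w=1) 2-4(w=6)

step 1: add edge 0-1 (w=1); MST = {0-1(w=1)}
step 2: add edge 2-4 (w=6); MST = {0-1(w=1) 2-4(w=6)}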